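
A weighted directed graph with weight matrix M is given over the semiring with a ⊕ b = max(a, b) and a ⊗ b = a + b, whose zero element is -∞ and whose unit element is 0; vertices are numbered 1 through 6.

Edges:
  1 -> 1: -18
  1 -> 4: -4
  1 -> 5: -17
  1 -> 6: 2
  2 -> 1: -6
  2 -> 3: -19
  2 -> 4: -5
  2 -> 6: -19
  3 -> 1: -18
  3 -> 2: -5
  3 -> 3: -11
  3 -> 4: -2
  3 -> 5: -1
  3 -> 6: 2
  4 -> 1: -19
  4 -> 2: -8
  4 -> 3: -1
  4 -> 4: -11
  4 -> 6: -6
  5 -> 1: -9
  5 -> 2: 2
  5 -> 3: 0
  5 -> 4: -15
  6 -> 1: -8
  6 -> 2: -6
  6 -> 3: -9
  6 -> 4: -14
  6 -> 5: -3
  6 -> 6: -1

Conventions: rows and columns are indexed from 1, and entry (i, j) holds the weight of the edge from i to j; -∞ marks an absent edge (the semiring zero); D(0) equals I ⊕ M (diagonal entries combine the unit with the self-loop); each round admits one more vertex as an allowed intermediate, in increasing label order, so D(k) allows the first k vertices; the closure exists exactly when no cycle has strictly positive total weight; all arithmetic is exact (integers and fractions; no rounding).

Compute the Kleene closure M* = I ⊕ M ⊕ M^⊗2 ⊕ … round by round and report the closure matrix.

D(0):
  [0, -∞, -∞, -4, -17, 2]
  [-6, 0, -19, -5, -∞, -19]
  [-18, -5, 0, -2, -1, 2]
  [-19, -8, -1, 0, -∞, -6]
  [-9, 2, 0, -15, 0, -∞]
  [-8, -6, -9, -14, -3, 0]
D(1):
  [0, -∞, -∞, -4, -17, 2]
  [-6, 0, -19, -5, -23, -4]
  [-18, -5, 0, -2, -1, 2]
  [-19, -8, -1, 0, -36, -6]
  [-9, 2, 0, -13, 0, -7]
  [-8, -6, -9, -12, -3, 0]
D(2):
  [0, -∞, -∞, -4, -17, 2]
  [-6, 0, -19, -5, -23, -4]
  [-11, -5, 0, -2, -1, 2]
  [-14, -8, -1, 0, -31, -6]
  [-4, 2, 0, -3, 0, -2]
  [-8, -6, -9, -11, -3, 0]
D(3):
  [0, -∞, -∞, -4, -17, 2]
  [-6, 0, -19, -5, -20, -4]
  [-11, -5, 0, -2, -1, 2]
  [-12, -6, -1, 0, -2, 1]
  [-4, 2, 0, -2, 0, 2]
  [-8, -6, -9, -11, -3, 0]
D(4):
  [0, -10, -5, -4, -6, 2]
  [-6, 0, -6, -5, -7, -4]
  [-11, -5, 0, -2, -1, 2]
  [-12, -6, -1, 0, -2, 1]
  [-4, 2, 0, -2, 0, 2]
  [-8, -6, -9, -11, -3, 0]
D(5):
  [0, -4, -5, -4, -6, 2]
  [-6, 0, -6, -5, -7, -4]
  [-5, 1, 0, -2, -1, 2]
  [-6, 0, -1, 0, -2, 1]
  [-4, 2, 0, -2, 0, 2]
  [-7, -1, -3, -5, -3, 0]
D(6):
  [0, 1, -1, -3, -1, 2]
  [-6, 0, -6, -5, -7, -4]
  [-5, 1, 0, -2, -1, 2]
  [-6, 0, -1, 0, -2, 1]
  [-4, 2, 0, -2, 0, 2]
  [-7, -1, -3, -5, -3, 0]
Answer: M* = [[0, 1, -1, -3, -1, 2], [-6, 0, -6, -5, -7, -4], [-5, 1, 0, -2, -1, 2], [-6, 0, -1, 0, -2, 1], [-4, 2, 0, -2, 0, 2], [-7, -1, -3, -5, -3, 0]]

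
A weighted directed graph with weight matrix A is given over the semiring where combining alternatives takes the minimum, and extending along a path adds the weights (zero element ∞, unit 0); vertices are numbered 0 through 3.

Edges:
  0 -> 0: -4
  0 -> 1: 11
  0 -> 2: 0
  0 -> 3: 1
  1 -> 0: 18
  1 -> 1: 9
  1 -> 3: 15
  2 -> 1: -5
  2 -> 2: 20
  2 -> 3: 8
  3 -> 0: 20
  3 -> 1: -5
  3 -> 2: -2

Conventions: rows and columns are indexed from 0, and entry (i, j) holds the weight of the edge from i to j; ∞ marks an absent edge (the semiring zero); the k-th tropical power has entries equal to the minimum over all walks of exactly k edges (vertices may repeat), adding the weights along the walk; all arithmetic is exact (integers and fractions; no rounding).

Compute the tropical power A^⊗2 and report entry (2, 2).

A^⊗2:
  [-8, -5, -4, -3]
  [14, 10, 13, 19]
  [13, 3, 6, 10]
  [13, -7, 18, 6]
Key observation: the optimum is the walk 2->3->2, with weight 8 + (-2) = 6.
Optimal value attained by: walk 2->3->2.
Answer: (A^⊗2)[2][2] = 6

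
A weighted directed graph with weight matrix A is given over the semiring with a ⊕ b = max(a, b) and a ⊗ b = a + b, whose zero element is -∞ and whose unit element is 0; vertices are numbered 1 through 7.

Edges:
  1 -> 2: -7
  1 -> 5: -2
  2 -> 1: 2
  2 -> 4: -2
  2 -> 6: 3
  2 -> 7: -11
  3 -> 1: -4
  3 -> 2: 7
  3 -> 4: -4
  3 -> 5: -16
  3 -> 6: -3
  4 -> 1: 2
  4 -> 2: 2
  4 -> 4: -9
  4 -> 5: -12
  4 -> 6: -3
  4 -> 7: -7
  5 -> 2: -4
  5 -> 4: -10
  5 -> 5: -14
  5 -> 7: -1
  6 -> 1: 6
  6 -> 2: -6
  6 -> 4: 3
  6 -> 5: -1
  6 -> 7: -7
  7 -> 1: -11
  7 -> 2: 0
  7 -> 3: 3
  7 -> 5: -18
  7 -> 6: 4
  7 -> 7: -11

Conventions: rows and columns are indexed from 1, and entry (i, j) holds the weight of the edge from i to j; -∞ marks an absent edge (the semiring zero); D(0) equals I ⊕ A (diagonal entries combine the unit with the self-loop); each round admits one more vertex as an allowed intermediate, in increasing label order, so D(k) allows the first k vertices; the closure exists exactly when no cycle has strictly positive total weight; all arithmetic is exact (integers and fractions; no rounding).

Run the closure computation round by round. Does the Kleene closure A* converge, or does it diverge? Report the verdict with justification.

D(0):
  [0, -7, -∞, -∞, -2, -∞, -∞]
  [2, 0, -∞, -2, -∞, 3, -11]
  [-4, 7, 0, -4, -16, -3, -∞]
  [2, 2, -∞, 0, -12, -3, -7]
  [-∞, -4, -∞, -10, 0, -∞, -1]
  [6, -6, -∞, 3, -1, 0, -7]
  [-11, 0, 3, -∞, -18, 4, 0]
D(1):
  [0, -7, -∞, -∞, -2, -∞, -∞]
  [2, 0, -∞, -2, 0, 3, -11]
  [-4, 7, 0, -4, -6, -3, -∞]
  [2, 2, -∞, 0, 0, -3, -7]
  [-∞, -4, -∞, -10, 0, -∞, -1]
  [6, -1, -∞, 3, 4, 0, -7]
  [-11, 0, 3, -∞, -13, 4, 0]
Detection: at round 2, diagonal entry (6, 6) turns strictly positive.
Key observation: the cycle 6->1->2->6 has total weight 6 + (-7) + 3, which is strictly positive.
Answer: DIVERGES — positive cycle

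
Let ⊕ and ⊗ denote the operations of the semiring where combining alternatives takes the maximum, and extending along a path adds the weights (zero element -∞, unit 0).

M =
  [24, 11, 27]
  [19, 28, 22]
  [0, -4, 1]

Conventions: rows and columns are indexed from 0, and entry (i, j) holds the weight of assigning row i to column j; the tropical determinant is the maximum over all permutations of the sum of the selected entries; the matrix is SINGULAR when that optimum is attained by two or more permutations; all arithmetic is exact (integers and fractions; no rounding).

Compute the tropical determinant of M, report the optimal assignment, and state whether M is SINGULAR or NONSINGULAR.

σ = (0, 1, 2): 24 + 28 + 1 = 53
σ = (0, 2, 1): 24 + 22 + (-4) = 42
σ = (1, 0, 2): 11 + 19 + 1 = 31
σ = (1, 2, 0): 11 + 22 + 0 = 33
σ = (2, 0, 1): 27 + 19 + (-4) = 42
σ = (2, 1, 0): 27 + 28 + 0 = 55
Optimal value attained by: σ = (2, 1, 0).
Answer: det⊕(M) = 55; verdict: NONSINGULAR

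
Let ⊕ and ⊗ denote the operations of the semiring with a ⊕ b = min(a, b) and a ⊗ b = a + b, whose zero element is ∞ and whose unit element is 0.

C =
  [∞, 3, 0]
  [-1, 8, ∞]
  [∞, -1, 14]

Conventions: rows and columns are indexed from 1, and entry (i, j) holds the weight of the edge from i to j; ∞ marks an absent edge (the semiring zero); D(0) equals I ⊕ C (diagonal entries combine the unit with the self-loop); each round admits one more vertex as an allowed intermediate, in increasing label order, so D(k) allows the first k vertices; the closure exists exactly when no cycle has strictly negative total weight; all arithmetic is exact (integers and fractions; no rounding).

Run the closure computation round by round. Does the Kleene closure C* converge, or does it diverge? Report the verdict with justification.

D(0):
  [0, 3, 0]
  [-1, 0, ∞]
  [∞, -1, 0]
D(1):
  [0, 3, 0]
  [-1, 0, -1]
  [∞, -1, 0]
Detection: at round 2, diagonal entry (3, 3) turns strictly negative.
Key observation: the cycle 3->2->1->3 has total weight (-1) + (-1) + 0, which is strictly negative.
Answer: DIVERGES — negative cycle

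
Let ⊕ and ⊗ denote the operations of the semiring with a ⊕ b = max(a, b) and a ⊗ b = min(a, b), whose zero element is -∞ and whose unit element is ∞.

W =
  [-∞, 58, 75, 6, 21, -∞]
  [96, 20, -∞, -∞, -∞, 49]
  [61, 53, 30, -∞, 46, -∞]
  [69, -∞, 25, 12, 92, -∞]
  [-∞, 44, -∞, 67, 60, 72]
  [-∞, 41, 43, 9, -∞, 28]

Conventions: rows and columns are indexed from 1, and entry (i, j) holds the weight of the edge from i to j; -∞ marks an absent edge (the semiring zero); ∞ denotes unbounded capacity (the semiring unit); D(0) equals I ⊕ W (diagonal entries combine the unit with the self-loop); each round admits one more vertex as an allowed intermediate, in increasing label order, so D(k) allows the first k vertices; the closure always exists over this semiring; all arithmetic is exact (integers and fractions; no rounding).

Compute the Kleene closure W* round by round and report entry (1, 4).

D(0):
  [∞, 58, 75, 6, 21, -∞]
  [96, ∞, -∞, -∞, -∞, 49]
  [61, 53, ∞, -∞, 46, -∞]
  [69, -∞, 25, ∞, 92, -∞]
  [-∞, 44, -∞, 67, ∞, 72]
  [-∞, 41, 43, 9, -∞, ∞]
D(1):
  [∞, 58, 75, 6, 21, -∞]
  [96, ∞, 75, 6, 21, 49]
  [61, 58, ∞, 6, 46, -∞]
  [69, 58, 69, ∞, 92, -∞]
  [-∞, 44, -∞, 67, ∞, 72]
  [-∞, 41, 43, 9, -∞, ∞]
D(2):
  [∞, 58, 75, 6, 21, 49]
  [96, ∞, 75, 6, 21, 49]
  [61, 58, ∞, 6, 46, 49]
  [69, 58, 69, ∞, 92, 49]
  [44, 44, 44, 67, ∞, 72]
  [41, 41, 43, 9, 21, ∞]
D(3):
  [∞, 58, 75, 6, 46, 49]
  [96, ∞, 75, 6, 46, 49]
  [61, 58, ∞, 6, 46, 49]
  [69, 58, 69, ∞, 92, 49]
  [44, 44, 44, 67, ∞, 72]
  [43, 43, 43, 9, 43, ∞]
D(4):
  [∞, 58, 75, 6, 46, 49]
  [96, ∞, 75, 6, 46, 49]
  [61, 58, ∞, 6, 46, 49]
  [69, 58, 69, ∞, 92, 49]
  [67, 58, 67, 67, ∞, 72]
  [43, 43, 43, 9, 43, ∞]
D(5):
  [∞, 58, 75, 46, 46, 49]
  [96, ∞, 75, 46, 46, 49]
  [61, 58, ∞, 46, 46, 49]
  [69, 58, 69, ∞, 92, 72]
  [67, 58, 67, 67, ∞, 72]
  [43, 43, 43, 43, 43, ∞]
D(6):
  [∞, 58, 75, 46, 46, 49]
  [96, ∞, 75, 46, 46, 49]
  [61, 58, ∞, 46, 46, 49]
  [69, 58, 69, ∞, 92, 72]
  [67, 58, 67, 67, ∞, 72]
  [43, 43, 43, 43, 43, ∞]
Answer: W*[1][4] = 46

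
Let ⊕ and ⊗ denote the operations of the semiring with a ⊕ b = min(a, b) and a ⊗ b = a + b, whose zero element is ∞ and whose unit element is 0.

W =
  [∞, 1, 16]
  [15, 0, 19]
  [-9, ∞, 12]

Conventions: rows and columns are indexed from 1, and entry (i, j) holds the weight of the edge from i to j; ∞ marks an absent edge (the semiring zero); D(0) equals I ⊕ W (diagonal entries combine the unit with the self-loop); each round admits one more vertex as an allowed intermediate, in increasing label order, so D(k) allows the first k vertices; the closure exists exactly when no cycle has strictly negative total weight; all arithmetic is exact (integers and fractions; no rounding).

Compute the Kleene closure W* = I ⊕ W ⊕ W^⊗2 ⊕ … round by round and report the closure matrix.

D(0):
  [0, 1, 16]
  [15, 0, 19]
  [-9, ∞, 0]
D(1):
  [0, 1, 16]
  [15, 0, 19]
  [-9, -8, 0]
D(2):
  [0, 1, 16]
  [15, 0, 19]
  [-9, -8, 0]
D(3):
  [0, 1, 16]
  [10, 0, 19]
  [-9, -8, 0]
Answer: W* = [[0, 1, 16], [10, 0, 19], [-9, -8, 0]]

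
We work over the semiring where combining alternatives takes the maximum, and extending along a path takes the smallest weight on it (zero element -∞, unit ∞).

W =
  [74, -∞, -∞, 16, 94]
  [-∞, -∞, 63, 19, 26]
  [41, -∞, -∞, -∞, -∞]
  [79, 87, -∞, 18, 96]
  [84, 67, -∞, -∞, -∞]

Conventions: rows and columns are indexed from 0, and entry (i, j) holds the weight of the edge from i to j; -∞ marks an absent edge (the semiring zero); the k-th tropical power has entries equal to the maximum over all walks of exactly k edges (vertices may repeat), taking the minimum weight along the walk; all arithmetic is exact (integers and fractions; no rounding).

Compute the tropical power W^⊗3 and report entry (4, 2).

W^⊗2:
  [84, 67, -∞, 16, 74]
  [41, 26, -∞, 18, 19]
  [41, -∞, -∞, 16, 41]
  [84, 67, 63, 19, 79]
  [74, -∞, 63, 19, 84]
W^⊗3:
  [74, 67, 63, 19, 84]
  [41, 19, 26, 19, 41]
  [41, 41, -∞, 16, 41]
  [79, 67, 63, 19, 84]
  [84, 67, -∞, 18, 74]
Key observation: no walk of exactly 3 edges connects these vertices, so the entry is the semiring zero.
Answer: (W^⊗3)[4][2] = -∞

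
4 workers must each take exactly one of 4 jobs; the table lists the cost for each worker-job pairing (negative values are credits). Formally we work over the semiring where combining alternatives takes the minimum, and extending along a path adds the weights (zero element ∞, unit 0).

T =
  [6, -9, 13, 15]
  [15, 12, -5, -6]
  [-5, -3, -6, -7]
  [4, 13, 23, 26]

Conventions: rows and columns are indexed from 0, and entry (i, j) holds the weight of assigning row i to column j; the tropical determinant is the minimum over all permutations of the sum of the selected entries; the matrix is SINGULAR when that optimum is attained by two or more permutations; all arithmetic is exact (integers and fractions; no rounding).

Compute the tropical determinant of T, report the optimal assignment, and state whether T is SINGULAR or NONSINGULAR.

σ = (0, 1, 2, 3): 6 + 12 + (-6) + 26 = 38
σ = (0, 1, 3, 2): 6 + 12 + (-7) + 23 = 34
σ = (0, 2, 1, 3): 6 + (-5) + (-3) + 26 = 24
σ = (0, 2, 3, 1): 6 + (-5) + (-7) + 13 = 7
σ = (0, 3, 1, 2): 6 + (-6) + (-3) + 23 = 20
σ = (0, 3, 2, 1): 6 + (-6) + (-6) + 13 = 7
σ = (1, 0, 2, 3): (-9) + 15 + (-6) + 26 = 26
σ = (1, 0, 3, 2): (-9) + 15 + (-7) + 23 = 22
σ = (1, 2, 0, 3): (-9) + (-5) + (-5) + 26 = 7
σ = (1, 2, 3, 0): (-9) + (-5) + (-7) + 4 = -17
σ = (1, 3, 0, 2): (-9) + (-6) + (-5) + 23 = 3
σ = (1, 3, 2, 0): (-9) + (-6) + (-6) + 4 = -17
σ = (2, 0, 1, 3): 13 + 15 + (-3) + 26 = 51
σ = (2, 0, 3, 1): 13 + 15 + (-7) + 13 = 34
σ = (2, 1, 0, 3): 13 + 12 + (-5) + 26 = 46
σ = (2, 1, 3, 0): 13 + 12 + (-7) + 4 = 22
σ = (2, 3, 0, 1): 13 + (-6) + (-5) + 13 = 15
σ = (2, 3, 1, 0): 13 + (-6) + (-3) + 4 = 8
σ = (3, 0, 1, 2): 15 + 15 + (-3) + 23 = 50
σ = (3, 0, 2, 1): 15 + 15 + (-6) + 13 = 37
σ = (3, 1, 0, 2): 15 + 12 + (-5) + 23 = 45
σ = (3, 1, 2, 0): 15 + 12 + (-6) + 4 = 25
σ = (3, 2, 0, 1): 15 + (-5) + (-5) + 13 = 18
σ = (3, 2, 1, 0): 15 + (-5) + (-3) + 4 = 11
Optimal value attained by: σ = (1, 2, 3, 0).
Answer: det⊕(T) = -17; verdict: SINGULAR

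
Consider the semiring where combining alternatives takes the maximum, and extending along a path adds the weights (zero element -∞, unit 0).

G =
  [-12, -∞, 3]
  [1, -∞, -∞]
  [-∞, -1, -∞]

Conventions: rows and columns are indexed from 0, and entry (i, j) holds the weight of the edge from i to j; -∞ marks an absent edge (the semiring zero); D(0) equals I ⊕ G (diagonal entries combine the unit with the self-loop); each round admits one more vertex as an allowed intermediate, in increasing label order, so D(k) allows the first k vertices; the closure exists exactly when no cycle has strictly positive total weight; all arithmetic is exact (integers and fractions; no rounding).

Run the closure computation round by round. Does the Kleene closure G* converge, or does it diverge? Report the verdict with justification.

D(0):
  [0, -∞, 3]
  [1, 0, -∞]
  [-∞, -1, 0]
D(1):
  [0, -∞, 3]
  [1, 0, 4]
  [-∞, -1, 0]
Detection: at round 2, diagonal entry (2, 2) turns strictly positive.
Key observation: the cycle 2->1->0->2 has total weight (-1) + 1 + 3, which is strictly positive.
Answer: DIVERGES — positive cycle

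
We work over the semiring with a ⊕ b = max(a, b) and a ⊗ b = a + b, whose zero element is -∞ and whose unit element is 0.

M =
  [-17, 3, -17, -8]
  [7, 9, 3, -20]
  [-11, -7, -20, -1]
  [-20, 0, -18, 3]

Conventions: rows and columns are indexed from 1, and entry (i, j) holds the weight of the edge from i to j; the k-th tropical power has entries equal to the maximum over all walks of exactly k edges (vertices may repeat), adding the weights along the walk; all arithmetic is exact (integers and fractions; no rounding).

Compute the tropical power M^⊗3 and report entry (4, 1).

M^⊗2:
  [10, 12, 6, -5]
  [16, 18, 12, 2]
  [0, 2, -4, 2]
  [7, 9, 3, 6]
M^⊗3:
  [19, 21, 15, 5]
  [25, 27, 21, 11]
  [9, 11, 5, 5]
  [16, 18, 12, 9]
Key observation: the optimum is the walk 4->2->2->1, with weight 0 + 9 + 7 = 16.
Optimal value attained by: walk 4->2->2->1.
Answer: (M^⊗3)[4][1] = 16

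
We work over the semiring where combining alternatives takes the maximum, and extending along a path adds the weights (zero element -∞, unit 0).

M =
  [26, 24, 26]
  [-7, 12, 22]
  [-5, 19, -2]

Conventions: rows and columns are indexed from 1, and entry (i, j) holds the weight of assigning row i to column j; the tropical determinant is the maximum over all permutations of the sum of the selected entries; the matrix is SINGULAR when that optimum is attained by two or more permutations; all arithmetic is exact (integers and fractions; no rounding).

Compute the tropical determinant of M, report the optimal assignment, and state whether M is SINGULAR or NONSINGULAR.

σ = (1, 2, 3): 26 + 12 + (-2) = 36
σ = (1, 3, 2): 26 + 22 + 19 = 67
σ = (2, 1, 3): 24 + (-7) + (-2) = 15
σ = (2, 3, 1): 24 + 22 + (-5) = 41
σ = (3, 1, 2): 26 + (-7) + 19 = 38
σ = (3, 2, 1): 26 + 12 + (-5) = 33
Optimal value attained by: σ = (1, 3, 2).
Answer: det⊕(M) = 67; verdict: NONSINGULAR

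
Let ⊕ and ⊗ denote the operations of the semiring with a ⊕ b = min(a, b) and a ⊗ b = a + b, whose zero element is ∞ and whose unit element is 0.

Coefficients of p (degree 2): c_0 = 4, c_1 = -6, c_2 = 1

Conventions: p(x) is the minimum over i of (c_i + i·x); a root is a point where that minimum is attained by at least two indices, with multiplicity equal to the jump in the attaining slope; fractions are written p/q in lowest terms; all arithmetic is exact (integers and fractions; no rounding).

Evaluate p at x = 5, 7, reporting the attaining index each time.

p(5) = min(4+0·5=4, -6+1·5=-1, 1+2·5=11) = -1 (attained by i=1)
p(7) = min(4+0·7=4, -6+1·7=1, 1+2·7=15) = 1 (attained by i=1)
Answer: p(5) = -1; p(7) = 1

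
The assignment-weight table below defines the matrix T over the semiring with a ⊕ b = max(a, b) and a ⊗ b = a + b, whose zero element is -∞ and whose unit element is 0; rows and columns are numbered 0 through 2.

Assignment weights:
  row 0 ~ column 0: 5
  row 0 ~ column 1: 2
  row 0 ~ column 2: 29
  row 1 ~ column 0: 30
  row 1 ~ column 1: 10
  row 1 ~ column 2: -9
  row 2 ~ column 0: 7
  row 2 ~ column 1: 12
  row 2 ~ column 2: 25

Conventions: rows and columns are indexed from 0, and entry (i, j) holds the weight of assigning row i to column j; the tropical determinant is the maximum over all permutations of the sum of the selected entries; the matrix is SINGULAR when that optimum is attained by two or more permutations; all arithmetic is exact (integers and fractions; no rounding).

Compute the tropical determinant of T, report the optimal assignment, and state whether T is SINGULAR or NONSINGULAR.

σ = (0, 1, 2): 5 + 10 + 25 = 40
σ = (0, 2, 1): 5 + (-9) + 12 = 8
σ = (1, 0, 2): 2 + 30 + 25 = 57
σ = (1, 2, 0): 2 + (-9) + 7 = 0
σ = (2, 0, 1): 29 + 30 + 12 = 71
σ = (2, 1, 0): 29 + 10 + 7 = 46
Optimal value attained by: σ = (2, 0, 1).
Answer: det⊕(T) = 71; verdict: NONSINGULAR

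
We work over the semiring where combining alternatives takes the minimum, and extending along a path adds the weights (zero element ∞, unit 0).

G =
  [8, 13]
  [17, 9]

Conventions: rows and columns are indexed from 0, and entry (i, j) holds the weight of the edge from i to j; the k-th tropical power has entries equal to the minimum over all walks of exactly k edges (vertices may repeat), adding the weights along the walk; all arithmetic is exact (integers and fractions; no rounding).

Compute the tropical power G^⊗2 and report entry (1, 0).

G^⊗2:
  [16, 21]
  [25, 18]
Key observation: the optimum is the walk 1->0->0, with weight 17 + 8 = 25.
Optimal value attained by: walk 1->0->0.
Answer: (G^⊗2)[1][0] = 25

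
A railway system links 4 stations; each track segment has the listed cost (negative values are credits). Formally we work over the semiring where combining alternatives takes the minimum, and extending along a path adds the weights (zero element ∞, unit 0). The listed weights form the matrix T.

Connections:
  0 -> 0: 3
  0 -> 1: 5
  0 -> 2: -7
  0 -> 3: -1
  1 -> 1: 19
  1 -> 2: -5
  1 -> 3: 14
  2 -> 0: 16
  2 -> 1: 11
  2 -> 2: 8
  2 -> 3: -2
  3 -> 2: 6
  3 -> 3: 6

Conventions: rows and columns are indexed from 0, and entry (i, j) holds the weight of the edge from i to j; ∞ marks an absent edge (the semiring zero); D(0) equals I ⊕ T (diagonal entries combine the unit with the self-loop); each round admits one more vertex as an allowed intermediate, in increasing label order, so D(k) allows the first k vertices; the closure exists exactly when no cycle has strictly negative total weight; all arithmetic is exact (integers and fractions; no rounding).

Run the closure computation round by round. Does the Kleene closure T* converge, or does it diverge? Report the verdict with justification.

D(0):
  [0, 5, -7, -1]
  [∞, 0, -5, 14]
  [16, 11, 0, -2]
  [∞, ∞, 6, 0]
D(1):
  [0, 5, -7, -1]
  [∞, 0, -5, 14]
  [16, 11, 0, -2]
  [∞, ∞, 6, 0]
D(2):
  [0, 5, -7, -1]
  [∞, 0, -5, 14]
  [16, 11, 0, -2]
  [∞, ∞, 6, 0]
D(3):
  [0, 4, -7, -9]
  [11, 0, -5, -7]
  [16, 11, 0, -2]
  [22, 17, 6, 0]
D(4):
  [0, 4, -7, -9]
  [11, 0, -5, -7]
  [16, 11, 0, -2]
  [22, 17, 6, 0]
Key observation: every diagonal entry stays at the unit through all rounds, so no improving cycle exists.
Answer: CONVERGES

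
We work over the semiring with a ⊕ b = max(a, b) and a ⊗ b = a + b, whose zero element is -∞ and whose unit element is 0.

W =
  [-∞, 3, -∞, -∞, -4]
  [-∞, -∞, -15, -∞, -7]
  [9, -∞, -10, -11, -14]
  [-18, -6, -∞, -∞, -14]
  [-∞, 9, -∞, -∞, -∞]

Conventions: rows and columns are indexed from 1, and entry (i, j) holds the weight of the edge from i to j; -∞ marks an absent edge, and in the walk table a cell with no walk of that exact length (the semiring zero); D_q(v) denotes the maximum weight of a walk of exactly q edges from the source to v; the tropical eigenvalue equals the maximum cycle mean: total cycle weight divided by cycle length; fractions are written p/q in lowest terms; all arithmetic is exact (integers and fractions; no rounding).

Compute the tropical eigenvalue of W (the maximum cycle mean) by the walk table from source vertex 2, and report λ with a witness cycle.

q=0: [-∞, 0, -∞, -∞, -∞]
q=1: [-∞, -∞, -15, -∞, -7]
q=2: [-6, 2, -25, -26, -29]
q=3: [-16, -3, -13, -36, -5]
q=4: [-4, 4, -18, -24, -10]
q=5: [-9, -1, -11, -29, -3]
Optimal cycle mean attained by: cycle 2->5->2, total (-7) + 9, length 2.
Answer: λ = 1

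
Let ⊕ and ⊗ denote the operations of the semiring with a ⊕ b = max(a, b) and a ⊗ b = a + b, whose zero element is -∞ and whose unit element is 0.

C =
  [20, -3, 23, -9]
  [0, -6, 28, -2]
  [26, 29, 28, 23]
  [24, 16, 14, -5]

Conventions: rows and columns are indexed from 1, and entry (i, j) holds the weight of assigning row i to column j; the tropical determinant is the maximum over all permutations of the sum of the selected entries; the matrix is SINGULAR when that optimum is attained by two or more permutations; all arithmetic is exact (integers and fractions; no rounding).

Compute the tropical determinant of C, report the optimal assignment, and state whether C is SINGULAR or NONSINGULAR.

σ = (1, 2, 3, 4): 20 + (-6) + 28 + (-5) = 37
σ = (1, 2, 4, 3): 20 + (-6) + 23 + 14 = 51
σ = (1, 3, 2, 4): 20 + 28 + 29 + (-5) = 72
σ = (1, 3, 4, 2): 20 + 28 + 23 + 16 = 87
σ = (1, 4, 2, 3): 20 + (-2) + 29 + 14 = 61
σ = (1, 4, 3, 2): 20 + (-2) + 28 + 16 = 62
σ = (2, 1, 3, 4): (-3) + 0 + 28 + (-5) = 20
σ = (2, 1, 4, 3): (-3) + 0 + 23 + 14 = 34
σ = (2, 3, 1, 4): (-3) + 28 + 26 + (-5) = 46
σ = (2, 3, 4, 1): (-3) + 28 + 23 + 24 = 72
σ = (2, 4, 1, 3): (-3) + (-2) + 26 + 14 = 35
σ = (2, 4, 3, 1): (-3) + (-2) + 28 + 24 = 47
σ = (3, 1, 2, 4): 23 + 0 + 29 + (-5) = 47
σ = (3, 1, 4, 2): 23 + 0 + 23 + 16 = 62
σ = (3, 2, 1, 4): 23 + (-6) + 26 + (-5) = 38
σ = (3, 2, 4, 1): 23 + (-6) + 23 + 24 = 64
σ = (3, 4, 1, 2): 23 + (-2) + 26 + 16 = 63
σ = (3, 4, 2, 1): 23 + (-2) + 29 + 24 = 74
σ = (4, 1, 2, 3): (-9) + 0 + 29 + 14 = 34
σ = (4, 1, 3, 2): (-9) + 0 + 28 + 16 = 35
σ = (4, 2, 1, 3): (-9) + (-6) + 26 + 14 = 25
σ = (4, 2, 3, 1): (-9) + (-6) + 28 + 24 = 37
σ = (4, 3, 1, 2): (-9) + 28 + 26 + 16 = 61
σ = (4, 3, 2, 1): (-9) + 28 + 29 + 24 = 72
Optimal value attained by: σ = (1, 3, 4, 2).
Answer: det⊕(C) = 87; verdict: NONSINGULAR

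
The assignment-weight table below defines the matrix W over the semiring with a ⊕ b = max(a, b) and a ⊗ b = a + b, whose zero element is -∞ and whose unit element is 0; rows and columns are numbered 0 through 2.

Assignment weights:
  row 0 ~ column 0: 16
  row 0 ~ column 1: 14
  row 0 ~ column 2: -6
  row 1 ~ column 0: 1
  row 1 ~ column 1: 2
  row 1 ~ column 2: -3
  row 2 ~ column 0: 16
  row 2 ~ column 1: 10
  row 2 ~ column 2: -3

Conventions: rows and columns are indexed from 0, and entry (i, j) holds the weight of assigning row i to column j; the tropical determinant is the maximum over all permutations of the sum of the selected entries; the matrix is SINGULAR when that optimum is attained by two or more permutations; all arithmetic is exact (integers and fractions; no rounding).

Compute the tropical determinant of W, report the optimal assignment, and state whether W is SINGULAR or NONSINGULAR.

σ = (0, 1, 2): 16 + 2 + (-3) = 15
σ = (0, 2, 1): 16 + (-3) + 10 = 23
σ = (1, 0, 2): 14 + 1 + (-3) = 12
σ = (1, 2, 0): 14 + (-3) + 16 = 27
σ = (2, 0, 1): (-6) + 1 + 10 = 5
σ = (2, 1, 0): (-6) + 2 + 16 = 12
Optimal value attained by: σ = (1, 2, 0).
Answer: det⊕(W) = 27; verdict: NONSINGULAR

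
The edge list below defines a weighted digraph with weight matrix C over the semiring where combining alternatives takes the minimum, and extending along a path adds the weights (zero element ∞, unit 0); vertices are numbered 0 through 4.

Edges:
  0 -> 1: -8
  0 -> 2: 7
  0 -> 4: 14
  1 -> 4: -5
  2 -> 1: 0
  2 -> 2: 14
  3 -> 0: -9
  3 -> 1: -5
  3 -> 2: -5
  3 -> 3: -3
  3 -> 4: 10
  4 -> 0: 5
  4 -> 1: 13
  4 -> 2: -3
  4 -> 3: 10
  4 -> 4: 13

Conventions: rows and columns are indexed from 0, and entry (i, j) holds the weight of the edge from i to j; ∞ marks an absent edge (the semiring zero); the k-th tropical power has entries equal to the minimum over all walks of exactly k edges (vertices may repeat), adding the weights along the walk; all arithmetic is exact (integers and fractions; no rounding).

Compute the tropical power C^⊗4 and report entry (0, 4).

C^⊗2:
  [19, 7, 11, 24, -13]
  [0, 8, -8, 5, 8]
  [∞, 14, 28, ∞, -5]
  [-12, -17, -8, -6, -10]
  [1, -3, 5, 7, 8]
C^⊗3:
  [-8, 0, -16, -3, 0]
  [-4, -8, 0, 2, 3]
  [0, 8, -8, 5, 8]
  [-15, -20, -13, -9, -22]
  [-2, -7, 2, 4, -8]
C^⊗4:
  [-12, -16, -8, -6, -5]
  [-7, -12, -3, -1, -13]
  [-4, -8, 0, 2, 3]
  [-18, -23, -25, -12, -25]
  [-5, -10, -11, 1, -12]
Key observation: the optimum is the walk 0->1->4->1->4, with weight (-8) + (-5) + 13 + (-5) = -5.
Optimal value attained by: walk 0->1->4->1->4.
Answer: (C^⊗4)[0][4] = -5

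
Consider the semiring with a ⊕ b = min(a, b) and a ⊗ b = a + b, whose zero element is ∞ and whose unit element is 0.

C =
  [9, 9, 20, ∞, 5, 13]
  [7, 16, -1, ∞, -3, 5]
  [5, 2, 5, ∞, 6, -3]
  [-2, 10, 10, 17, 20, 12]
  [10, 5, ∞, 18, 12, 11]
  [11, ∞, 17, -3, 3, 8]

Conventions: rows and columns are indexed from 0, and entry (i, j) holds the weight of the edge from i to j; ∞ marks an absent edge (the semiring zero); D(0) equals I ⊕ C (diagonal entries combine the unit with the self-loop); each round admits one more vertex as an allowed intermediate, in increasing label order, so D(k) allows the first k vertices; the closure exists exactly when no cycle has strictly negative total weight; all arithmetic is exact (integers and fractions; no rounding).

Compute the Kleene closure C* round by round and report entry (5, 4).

D(0):
  [0, 9, 20, ∞, 5, 13]
  [7, 0, -1, ∞, -3, 5]
  [5, 2, 0, ∞, 6, -3]
  [-2, 10, 10, 0, 20, 12]
  [10, 5, ∞, 18, 0, 11]
  [11, ∞, 17, -3, 3, 0]
D(1):
  [0, 9, 20, ∞, 5, 13]
  [7, 0, -1, ∞, -3, 5]
  [5, 2, 0, ∞, 6, -3]
  [-2, 7, 10, 0, 3, 11]
  [10, 5, 30, 18, 0, 11]
  [11, 20, 17, -3, 3, 0]
D(2):
  [0, 9, 8, ∞, 5, 13]
  [7, 0, -1, ∞, -3, 5]
  [5, 2, 0, ∞, -1, -3]
  [-2, 7, 6, 0, 3, 11]
  [10, 5, 4, 18, 0, 10]
  [11, 20, 17, -3, 3, 0]
D(3):
  [0, 9, 8, ∞, 5, 5]
  [4, 0, -1, ∞, -3, -4]
  [5, 2, 0, ∞, -1, -3]
  [-2, 7, 6, 0, 3, 3]
  [9, 5, 4, 18, 0, 1]
  [11, 19, 17, -3, 3, 0]
D(4):
  [0, 9, 8, ∞, 5, 5]
  [4, 0, -1, ∞, -3, -4]
  [5, 2, 0, ∞, -1, -3]
  [-2, 7, 6, 0, 3, 3]
  [9, 5, 4, 18, 0, 1]
  [-5, 4, 3, -3, 0, 0]
D(5):
  [0, 9, 8, 23, 5, 5]
  [4, 0, -1, 15, -3, -4]
  [5, 2, 0, 17, -1, -3]
  [-2, 7, 6, 0, 3, 3]
  [9, 5, 4, 18, 0, 1]
  [-5, 4, 3, -3, 0, 0]
D(6):
  [0, 9, 8, 2, 5, 5]
  [-9, 0, -1, -7, -4, -4]
  [-8, 1, 0, -6, -3, -3]
  [-2, 7, 6, 0, 3, 3]
  [-4, 5, 4, -2, 0, 1]
  [-5, 4, 3, -3, 0, 0]
Answer: C*[5][4] = 0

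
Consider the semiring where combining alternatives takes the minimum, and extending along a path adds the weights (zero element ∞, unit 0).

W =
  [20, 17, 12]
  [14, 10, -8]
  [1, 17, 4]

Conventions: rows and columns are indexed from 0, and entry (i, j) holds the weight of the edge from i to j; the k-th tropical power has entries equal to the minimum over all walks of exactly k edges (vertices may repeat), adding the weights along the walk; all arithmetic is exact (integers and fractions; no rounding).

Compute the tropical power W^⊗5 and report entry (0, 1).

W^⊗2:
  [13, 27, 9]
  [-7, 9, -4]
  [5, 18, 8]
W^⊗3:
  [10, 26, 13]
  [-3, 10, 0]
  [9, 22, 10]
W^⊗4:
  [14, 27, 17]
  [1, 14, 2]
  [11, 26, 14]
W^⊗5:
  [18, 31, 19]
  [3, 18, 6]
  [15, 28, 18]
Key observation: the optimum is the walk 0->1->2->2->0->1, with weight 17 + (-8) + 4 + 1 + 17 = 31.
Optimal value attained by: walk 0->1->2->2->0->1.
Answer: (W^⊗5)[0][1] = 31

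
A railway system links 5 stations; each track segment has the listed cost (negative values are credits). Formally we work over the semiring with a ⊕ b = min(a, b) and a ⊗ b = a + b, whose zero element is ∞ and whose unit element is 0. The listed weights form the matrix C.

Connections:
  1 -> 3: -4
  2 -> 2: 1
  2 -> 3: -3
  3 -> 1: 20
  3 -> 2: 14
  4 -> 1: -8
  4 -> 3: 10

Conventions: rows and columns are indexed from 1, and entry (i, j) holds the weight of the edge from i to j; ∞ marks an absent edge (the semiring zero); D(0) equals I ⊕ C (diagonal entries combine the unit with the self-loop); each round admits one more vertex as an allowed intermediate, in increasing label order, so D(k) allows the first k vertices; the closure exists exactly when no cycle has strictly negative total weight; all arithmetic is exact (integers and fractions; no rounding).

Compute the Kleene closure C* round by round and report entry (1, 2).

D(0):
  [0, ∞, -4, ∞, ∞]
  [∞, 0, -3, ∞, ∞]
  [20, 14, 0, ∞, ∞]
  [-8, ∞, 10, 0, ∞]
  [∞, ∞, ∞, ∞, 0]
D(1):
  [0, ∞, -4, ∞, ∞]
  [∞, 0, -3, ∞, ∞]
  [20, 14, 0, ∞, ∞]
  [-8, ∞, -12, 0, ∞]
  [∞, ∞, ∞, ∞, 0]
D(2):
  [0, ∞, -4, ∞, ∞]
  [∞, 0, -3, ∞, ∞]
  [20, 14, 0, ∞, ∞]
  [-8, ∞, -12, 0, ∞]
  [∞, ∞, ∞, ∞, 0]
D(3):
  [0, 10, -4, ∞, ∞]
  [17, 0, -3, ∞, ∞]
  [20, 14, 0, ∞, ∞]
  [-8, 2, -12, 0, ∞]
  [∞, ∞, ∞, ∞, 0]
D(4):
  [0, 10, -4, ∞, ∞]
  [17, 0, -3, ∞, ∞]
  [20, 14, 0, ∞, ∞]
  [-8, 2, -12, 0, ∞]
  [∞, ∞, ∞, ∞, 0]
D(5):
  [0, 10, -4, ∞, ∞]
  [17, 0, -3, ∞, ∞]
  [20, 14, 0, ∞, ∞]
  [-8, 2, -12, 0, ∞]
  [∞, ∞, ∞, ∞, 0]
Answer: C*[1][2] = 10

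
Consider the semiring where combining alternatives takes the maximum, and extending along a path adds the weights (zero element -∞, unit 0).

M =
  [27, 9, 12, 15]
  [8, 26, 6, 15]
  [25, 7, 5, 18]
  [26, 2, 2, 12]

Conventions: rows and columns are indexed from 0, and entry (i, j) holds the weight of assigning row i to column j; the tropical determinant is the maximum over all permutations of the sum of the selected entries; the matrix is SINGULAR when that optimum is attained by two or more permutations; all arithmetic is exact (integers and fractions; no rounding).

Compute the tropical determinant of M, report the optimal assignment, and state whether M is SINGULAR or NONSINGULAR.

σ = (0, 1, 2, 3): 27 + 26 + 5 + 12 = 70
σ = (0, 1, 3, 2): 27 + 26 + 18 + 2 = 73
σ = (0, 2, 1, 3): 27 + 6 + 7 + 12 = 52
σ = (0, 2, 3, 1): 27 + 6 + 18 + 2 = 53
σ = (0, 3, 1, 2): 27 + 15 + 7 + 2 = 51
σ = (0, 3, 2, 1): 27 + 15 + 5 + 2 = 49
σ = (1, 0, 2, 3): 9 + 8 + 5 + 12 = 34
σ = (1, 0, 3, 2): 9 + 8 + 18 + 2 = 37
σ = (1, 2, 0, 3): 9 + 6 + 25 + 12 = 52
σ = (1, 2, 3, 0): 9 + 6 + 18 + 26 = 59
σ = (1, 3, 0, 2): 9 + 15 + 25 + 2 = 51
σ = (1, 3, 2, 0): 9 + 15 + 5 + 26 = 55
σ = (2, 0, 1, 3): 12 + 8 + 7 + 12 = 39
σ = (2, 0, 3, 1): 12 + 8 + 18 + 2 = 40
σ = (2, 1, 0, 3): 12 + 26 + 25 + 12 = 75
σ = (2, 1, 3, 0): 12 + 26 + 18 + 26 = 82
σ = (2, 3, 0, 1): 12 + 15 + 25 + 2 = 54
σ = (2, 3, 1, 0): 12 + 15 + 7 + 26 = 60
σ = (3, 0, 1, 2): 15 + 8 + 7 + 2 = 32
σ = (3, 0, 2, 1): 15 + 8 + 5 + 2 = 30
σ = (3, 1, 0, 2): 15 + 26 + 25 + 2 = 68
σ = (3, 1, 2, 0): 15 + 26 + 5 + 26 = 72
σ = (3, 2, 0, 1): 15 + 6 + 25 + 2 = 48
σ = (3, 2, 1, 0): 15 + 6 + 7 + 26 = 54
Optimal value attained by: σ = (2, 1, 3, 0).
Answer: det⊕(M) = 82; verdict: NONSINGULAR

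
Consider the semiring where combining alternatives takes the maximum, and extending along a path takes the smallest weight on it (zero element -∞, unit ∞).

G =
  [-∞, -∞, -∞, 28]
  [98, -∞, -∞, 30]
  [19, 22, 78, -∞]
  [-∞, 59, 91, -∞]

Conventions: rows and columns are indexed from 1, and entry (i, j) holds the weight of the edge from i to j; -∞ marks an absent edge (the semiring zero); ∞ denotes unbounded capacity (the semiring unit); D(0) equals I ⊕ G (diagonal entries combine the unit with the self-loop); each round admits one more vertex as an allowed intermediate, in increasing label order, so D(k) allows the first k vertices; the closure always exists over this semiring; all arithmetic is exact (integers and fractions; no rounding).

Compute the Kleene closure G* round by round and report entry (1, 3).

D(0):
  [∞, -∞, -∞, 28]
  [98, ∞, -∞, 30]
  [19, 22, ∞, -∞]
  [-∞, 59, 91, ∞]
D(1):
  [∞, -∞, -∞, 28]
  [98, ∞, -∞, 30]
  [19, 22, ∞, 19]
  [-∞, 59, 91, ∞]
D(2):
  [∞, -∞, -∞, 28]
  [98, ∞, -∞, 30]
  [22, 22, ∞, 22]
  [59, 59, 91, ∞]
D(3):
  [∞, -∞, -∞, 28]
  [98, ∞, -∞, 30]
  [22, 22, ∞, 22]
  [59, 59, 91, ∞]
D(4):
  [∞, 28, 28, 28]
  [98, ∞, 30, 30]
  [22, 22, ∞, 22]
  [59, 59, 91, ∞]
Answer: G*[1][3] = 28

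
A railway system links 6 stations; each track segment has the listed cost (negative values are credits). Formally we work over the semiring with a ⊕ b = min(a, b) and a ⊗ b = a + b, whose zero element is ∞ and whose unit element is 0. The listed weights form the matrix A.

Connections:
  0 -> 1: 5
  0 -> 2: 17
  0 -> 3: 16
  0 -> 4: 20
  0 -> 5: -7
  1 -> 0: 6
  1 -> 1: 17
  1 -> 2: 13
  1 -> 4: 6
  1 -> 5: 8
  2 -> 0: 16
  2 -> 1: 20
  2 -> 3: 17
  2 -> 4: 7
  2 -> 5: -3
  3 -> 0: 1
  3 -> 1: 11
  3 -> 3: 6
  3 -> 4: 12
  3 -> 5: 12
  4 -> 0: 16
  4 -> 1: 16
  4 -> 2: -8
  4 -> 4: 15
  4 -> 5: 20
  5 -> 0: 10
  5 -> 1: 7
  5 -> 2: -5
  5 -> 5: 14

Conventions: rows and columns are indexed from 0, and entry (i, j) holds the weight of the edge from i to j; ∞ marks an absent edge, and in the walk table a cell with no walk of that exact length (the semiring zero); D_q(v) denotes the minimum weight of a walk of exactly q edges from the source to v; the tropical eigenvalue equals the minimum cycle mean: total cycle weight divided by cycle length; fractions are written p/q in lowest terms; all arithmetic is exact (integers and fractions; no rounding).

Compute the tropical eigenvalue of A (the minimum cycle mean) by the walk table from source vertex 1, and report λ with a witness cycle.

q=0: [∞, 0, ∞, ∞, ∞, ∞]
q=1: [6, 17, 13, ∞, 6, 8]
q=2: [18, 11, -2, 22, 20, -1]
q=3: [9, 6, -6, 15, 5, -5]
q=4: [5, 2, -10, 11, 1, -9]
q=5: [1, -2, -14, 7, -3, -13]
q=6: [-3, -6, -18, 3, -7, -17]
Optimal cycle mean attained by: cycle 2->5->2, total (-3) + (-5), length 2.
Answer: λ = -4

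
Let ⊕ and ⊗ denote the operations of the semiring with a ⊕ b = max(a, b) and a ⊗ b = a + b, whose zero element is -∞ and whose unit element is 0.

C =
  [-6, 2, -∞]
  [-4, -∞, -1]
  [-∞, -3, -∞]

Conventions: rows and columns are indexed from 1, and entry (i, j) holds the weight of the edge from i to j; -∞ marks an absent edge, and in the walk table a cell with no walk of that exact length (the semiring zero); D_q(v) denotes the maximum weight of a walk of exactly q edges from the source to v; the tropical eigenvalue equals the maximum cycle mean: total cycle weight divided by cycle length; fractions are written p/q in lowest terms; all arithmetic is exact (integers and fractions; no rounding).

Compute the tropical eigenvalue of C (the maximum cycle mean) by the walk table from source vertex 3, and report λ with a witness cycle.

q=0: [-∞, -∞, 0]
q=1: [-∞, -3, -∞]
q=2: [-7, -∞, -4]
q=3: [-13, -5, -∞]
Optimal cycle mean attained by: cycle 1->2->1, total 2 + (-4), length 2.
Answer: λ = -1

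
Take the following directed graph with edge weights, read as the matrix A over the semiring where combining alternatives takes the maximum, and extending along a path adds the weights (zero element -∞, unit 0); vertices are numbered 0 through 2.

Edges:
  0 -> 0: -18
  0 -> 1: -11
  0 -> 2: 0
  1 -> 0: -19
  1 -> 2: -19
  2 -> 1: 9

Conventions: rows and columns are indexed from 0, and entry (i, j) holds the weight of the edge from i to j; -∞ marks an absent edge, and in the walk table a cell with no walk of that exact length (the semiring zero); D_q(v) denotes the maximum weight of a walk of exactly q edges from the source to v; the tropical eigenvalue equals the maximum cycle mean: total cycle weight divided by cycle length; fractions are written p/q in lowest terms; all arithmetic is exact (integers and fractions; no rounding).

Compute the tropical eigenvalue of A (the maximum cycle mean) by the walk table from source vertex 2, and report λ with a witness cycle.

q=0: [-∞, -∞, 0]
q=1: [-∞, 9, -∞]
q=2: [-10, -∞, -10]
q=3: [-28, -1, -10]
Optimal cycle mean attained by: cycle 0->2->1->0, total 0 + 9 + (-19), length 3.
Answer: λ = -10/3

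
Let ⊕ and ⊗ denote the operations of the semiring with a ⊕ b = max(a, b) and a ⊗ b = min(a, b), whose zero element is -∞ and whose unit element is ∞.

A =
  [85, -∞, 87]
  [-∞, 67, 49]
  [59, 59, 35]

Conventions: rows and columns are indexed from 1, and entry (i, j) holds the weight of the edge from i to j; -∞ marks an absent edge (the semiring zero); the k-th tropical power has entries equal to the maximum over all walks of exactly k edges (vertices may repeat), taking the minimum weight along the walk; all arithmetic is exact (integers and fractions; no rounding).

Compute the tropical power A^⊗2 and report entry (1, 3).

A^⊗2:
  [85, 59, 85]
  [49, 67, 49]
  [59, 59, 59]
Key observation: the optimum is the walk 1->1->3, with weight 85 min 87 = 85.
Optimal value attained by: walk 1->1->3.
Answer: (A^⊗2)[1][3] = 85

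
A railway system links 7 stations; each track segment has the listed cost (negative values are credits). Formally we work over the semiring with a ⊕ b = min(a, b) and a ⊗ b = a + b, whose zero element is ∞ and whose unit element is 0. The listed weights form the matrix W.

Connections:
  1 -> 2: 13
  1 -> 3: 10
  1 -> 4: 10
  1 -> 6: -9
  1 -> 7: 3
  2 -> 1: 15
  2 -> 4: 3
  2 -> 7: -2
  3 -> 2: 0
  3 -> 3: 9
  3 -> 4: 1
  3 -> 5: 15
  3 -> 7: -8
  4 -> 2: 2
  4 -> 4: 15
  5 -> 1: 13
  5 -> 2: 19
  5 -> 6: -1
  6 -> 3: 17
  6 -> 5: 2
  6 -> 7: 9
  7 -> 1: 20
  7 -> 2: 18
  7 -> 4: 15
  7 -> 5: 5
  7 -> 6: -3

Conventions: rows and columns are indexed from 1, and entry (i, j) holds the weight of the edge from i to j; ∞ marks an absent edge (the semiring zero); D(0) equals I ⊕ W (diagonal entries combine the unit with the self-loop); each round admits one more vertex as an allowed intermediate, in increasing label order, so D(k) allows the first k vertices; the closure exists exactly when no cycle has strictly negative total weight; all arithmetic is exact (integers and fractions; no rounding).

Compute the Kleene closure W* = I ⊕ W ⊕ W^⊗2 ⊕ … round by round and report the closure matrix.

D(0):
  [0, 13, 10, 10, ∞, -9, 3]
  [15, 0, ∞, 3, ∞, ∞, -2]
  [∞, 0, 0, 1, 15, ∞, -8]
  [∞, 2, ∞, 0, ∞, ∞, ∞]
  [13, 19, ∞, ∞, 0, -1, ∞]
  [∞, ∞, 17, ∞, 2, 0, 9]
  [20, 18, ∞, 15, 5, -3, 0]
D(1):
  [0, 13, 10, 10, ∞, -9, 3]
  [15, 0, 25, 3, ∞, 6, -2]
  [∞, 0, 0, 1, 15, ∞, -8]
  [∞, 2, ∞, 0, ∞, ∞, ∞]
  [13, 19, 23, 23, 0, -1, 16]
  [∞, ∞, 17, ∞, 2, 0, 9]
  [20, 18, 30, 15, 5, -3, 0]
D(2):
  [0, 13, 10, 10, ∞, -9, 3]
  [15, 0, 25, 3, ∞, 6, -2]
  [15, 0, 0, 1, 15, 6, -8]
  [17, 2, 27, 0, ∞, 8, 0]
  [13, 19, 23, 22, 0, -1, 16]
  [∞, ∞, 17, ∞, 2, 0, 9]
  [20, 18, 30, 15, 5, -3, 0]
D(3):
  [0, 10, 10, 10, 25, -9, 2]
  [15, 0, 25, 3, 40, 6, -2]
  [15, 0, 0, 1, 15, 6, -8]
  [17, 2, 27, 0, 42, 8, 0]
  [13, 19, 23, 22, 0, -1, 15]
  [32, 17, 17, 18, 2, 0, 9]
  [20, 18, 30, 15, 5, -3, 0]
D(4):
  [0, 10, 10, 10, 25, -9, 2]
  [15, 0, 25, 3, 40, 6, -2]
  [15, 0, 0, 1, 15, 6, -8]
  [17, 2, 27, 0, 42, 8, 0]
  [13, 19, 23, 22, 0, -1, 15]
  [32, 17, 17, 18, 2, 0, 9]
  [20, 17, 30, 15, 5, -3, 0]
D(5):
  [0, 10, 10, 10, 25, -9, 2]
  [15, 0, 25, 3, 40, 6, -2]
  [15, 0, 0, 1, 15, 6, -8]
  [17, 2, 27, 0, 42, 8, 0]
  [13, 19, 23, 22, 0, -1, 15]
  [15, 17, 17, 18, 2, 0, 9]
  [18, 17, 28, 15, 5, -3, 0]
D(6):
  [0, 8, 8, 9, -7, -9, 0]
  [15, 0, 23, 3, 8, 6, -2]
  [15, 0, 0, 1, 8, 6, -8]
  [17, 2, 25, 0, 10, 8, 0]
  [13, 16, 16, 17, 0, -1, 8]
  [15, 17, 17, 18, 2, 0, 9]
  [12, 14, 14, 15, -1, -3, 0]
D(7):
  [0, 8, 8, 9, -7, -9, 0]
  [10, 0, 12, 3, -3, -5, -2]
  [4, 0, 0, 1, -9, -11, -8]
  [12, 2, 14, 0, -1, -3, 0]
  [13, 16, 16, 17, 0, -1, 8]
  [15, 17, 17, 18, 2, 0, 9]
  [12, 14, 14, 15, -1, -3, 0]
Answer: W* = [[0, 8, 8, 9, -7, -9, 0], [10, 0, 12, 3, -3, -5, -2], [4, 0, 0, 1, -9, -11, -8], [12, 2, 14, 0, -1, -3, 0], [13, 16, 16, 17, 0, -1, 8], [15, 17, 17, 18, 2, 0, 9], [12, 14, 14, 15, -1, -3, 0]]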